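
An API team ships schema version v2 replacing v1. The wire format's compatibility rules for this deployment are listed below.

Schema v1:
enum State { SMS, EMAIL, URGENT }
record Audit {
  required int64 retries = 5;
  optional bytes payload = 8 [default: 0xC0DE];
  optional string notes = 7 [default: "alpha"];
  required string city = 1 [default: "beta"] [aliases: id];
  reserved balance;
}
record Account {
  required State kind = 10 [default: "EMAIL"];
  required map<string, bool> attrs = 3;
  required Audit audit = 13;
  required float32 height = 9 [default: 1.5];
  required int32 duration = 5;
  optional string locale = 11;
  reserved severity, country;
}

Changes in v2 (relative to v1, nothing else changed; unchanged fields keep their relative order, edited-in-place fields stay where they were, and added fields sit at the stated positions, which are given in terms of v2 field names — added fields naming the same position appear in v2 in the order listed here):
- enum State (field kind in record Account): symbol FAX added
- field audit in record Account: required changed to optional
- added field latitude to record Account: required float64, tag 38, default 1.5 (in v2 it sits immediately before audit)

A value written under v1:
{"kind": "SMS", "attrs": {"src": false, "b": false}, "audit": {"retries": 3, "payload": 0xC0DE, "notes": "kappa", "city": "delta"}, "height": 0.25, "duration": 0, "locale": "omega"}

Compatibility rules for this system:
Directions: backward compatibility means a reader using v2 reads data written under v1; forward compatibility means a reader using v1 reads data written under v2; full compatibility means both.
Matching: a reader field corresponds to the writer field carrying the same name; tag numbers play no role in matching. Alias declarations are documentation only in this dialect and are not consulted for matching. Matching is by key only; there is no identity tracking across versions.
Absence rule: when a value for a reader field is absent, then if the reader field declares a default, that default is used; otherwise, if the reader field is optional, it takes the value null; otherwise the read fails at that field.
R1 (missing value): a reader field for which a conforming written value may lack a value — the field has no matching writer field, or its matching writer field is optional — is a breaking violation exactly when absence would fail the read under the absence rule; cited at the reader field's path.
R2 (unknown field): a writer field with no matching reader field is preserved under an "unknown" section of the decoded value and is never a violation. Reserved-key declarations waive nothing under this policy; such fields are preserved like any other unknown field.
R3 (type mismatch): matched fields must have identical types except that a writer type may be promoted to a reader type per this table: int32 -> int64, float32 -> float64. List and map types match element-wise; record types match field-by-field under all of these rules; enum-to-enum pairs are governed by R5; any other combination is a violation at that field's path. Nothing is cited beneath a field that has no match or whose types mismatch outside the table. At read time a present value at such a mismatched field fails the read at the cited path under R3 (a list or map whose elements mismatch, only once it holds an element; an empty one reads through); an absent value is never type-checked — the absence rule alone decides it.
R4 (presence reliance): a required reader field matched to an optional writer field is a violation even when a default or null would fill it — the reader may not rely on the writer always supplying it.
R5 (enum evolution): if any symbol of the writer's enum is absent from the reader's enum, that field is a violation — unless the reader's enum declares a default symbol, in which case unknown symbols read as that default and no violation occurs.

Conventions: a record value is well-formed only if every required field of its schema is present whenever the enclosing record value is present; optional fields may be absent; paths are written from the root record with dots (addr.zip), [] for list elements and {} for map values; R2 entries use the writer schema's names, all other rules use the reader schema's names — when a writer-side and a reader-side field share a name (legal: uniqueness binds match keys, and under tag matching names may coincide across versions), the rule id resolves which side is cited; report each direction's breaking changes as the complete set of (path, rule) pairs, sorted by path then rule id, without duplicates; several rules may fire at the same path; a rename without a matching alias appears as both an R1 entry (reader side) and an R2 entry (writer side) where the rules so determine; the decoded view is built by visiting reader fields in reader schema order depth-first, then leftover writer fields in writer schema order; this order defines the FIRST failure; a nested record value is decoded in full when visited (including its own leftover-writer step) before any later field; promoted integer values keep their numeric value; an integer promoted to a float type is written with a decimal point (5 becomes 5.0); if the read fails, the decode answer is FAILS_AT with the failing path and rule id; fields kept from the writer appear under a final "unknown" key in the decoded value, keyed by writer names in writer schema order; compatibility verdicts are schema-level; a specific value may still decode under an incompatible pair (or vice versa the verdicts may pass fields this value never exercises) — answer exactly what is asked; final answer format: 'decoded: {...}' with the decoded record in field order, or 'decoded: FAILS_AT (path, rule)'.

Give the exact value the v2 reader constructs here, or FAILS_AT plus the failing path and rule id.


decoded: {"kind": "SMS", "attrs": {"src": false, "b": false}, "latitude": 1.5, "audit": {"retries": 3, "payload": 0xC0DE, "notes": "kappa", "city": "delta"}, "height": 0.25, "duration": 0, "locale": "omega"}

the writer's type comes first in each Account pair
migrating the Account value to v2:
  kind := "SMS"
  attrs := {"src": false, "b": false}
  latitude := 1.5 (absent -> default)
  audit.retries := 3
  audit.payload := 0xC0DE
  audit.notes := "kappa"
  audit.city := "delta"
  height := 0.25
  duration := 0
  locale := "omega"
  => decoded: {"kind": "SMS", "attrs": {"src": false, "b": false}, "latitude": 1.5, "audit": {"retries": 3, "payload": 0xC0DE, "notes": "kappa", "city": "delta"}, "height": 0.25, "duration": 0, "locale": "omega"}
checking off the Account differences that do not matter here:
  enum State (field kind in record Account): symbol FAX added -> matters for Account compatibility verdicts, not for this value's decode
  field audit in record Account: required changed to optional -> matters for Account compatibility verdicts, not for this value's decode


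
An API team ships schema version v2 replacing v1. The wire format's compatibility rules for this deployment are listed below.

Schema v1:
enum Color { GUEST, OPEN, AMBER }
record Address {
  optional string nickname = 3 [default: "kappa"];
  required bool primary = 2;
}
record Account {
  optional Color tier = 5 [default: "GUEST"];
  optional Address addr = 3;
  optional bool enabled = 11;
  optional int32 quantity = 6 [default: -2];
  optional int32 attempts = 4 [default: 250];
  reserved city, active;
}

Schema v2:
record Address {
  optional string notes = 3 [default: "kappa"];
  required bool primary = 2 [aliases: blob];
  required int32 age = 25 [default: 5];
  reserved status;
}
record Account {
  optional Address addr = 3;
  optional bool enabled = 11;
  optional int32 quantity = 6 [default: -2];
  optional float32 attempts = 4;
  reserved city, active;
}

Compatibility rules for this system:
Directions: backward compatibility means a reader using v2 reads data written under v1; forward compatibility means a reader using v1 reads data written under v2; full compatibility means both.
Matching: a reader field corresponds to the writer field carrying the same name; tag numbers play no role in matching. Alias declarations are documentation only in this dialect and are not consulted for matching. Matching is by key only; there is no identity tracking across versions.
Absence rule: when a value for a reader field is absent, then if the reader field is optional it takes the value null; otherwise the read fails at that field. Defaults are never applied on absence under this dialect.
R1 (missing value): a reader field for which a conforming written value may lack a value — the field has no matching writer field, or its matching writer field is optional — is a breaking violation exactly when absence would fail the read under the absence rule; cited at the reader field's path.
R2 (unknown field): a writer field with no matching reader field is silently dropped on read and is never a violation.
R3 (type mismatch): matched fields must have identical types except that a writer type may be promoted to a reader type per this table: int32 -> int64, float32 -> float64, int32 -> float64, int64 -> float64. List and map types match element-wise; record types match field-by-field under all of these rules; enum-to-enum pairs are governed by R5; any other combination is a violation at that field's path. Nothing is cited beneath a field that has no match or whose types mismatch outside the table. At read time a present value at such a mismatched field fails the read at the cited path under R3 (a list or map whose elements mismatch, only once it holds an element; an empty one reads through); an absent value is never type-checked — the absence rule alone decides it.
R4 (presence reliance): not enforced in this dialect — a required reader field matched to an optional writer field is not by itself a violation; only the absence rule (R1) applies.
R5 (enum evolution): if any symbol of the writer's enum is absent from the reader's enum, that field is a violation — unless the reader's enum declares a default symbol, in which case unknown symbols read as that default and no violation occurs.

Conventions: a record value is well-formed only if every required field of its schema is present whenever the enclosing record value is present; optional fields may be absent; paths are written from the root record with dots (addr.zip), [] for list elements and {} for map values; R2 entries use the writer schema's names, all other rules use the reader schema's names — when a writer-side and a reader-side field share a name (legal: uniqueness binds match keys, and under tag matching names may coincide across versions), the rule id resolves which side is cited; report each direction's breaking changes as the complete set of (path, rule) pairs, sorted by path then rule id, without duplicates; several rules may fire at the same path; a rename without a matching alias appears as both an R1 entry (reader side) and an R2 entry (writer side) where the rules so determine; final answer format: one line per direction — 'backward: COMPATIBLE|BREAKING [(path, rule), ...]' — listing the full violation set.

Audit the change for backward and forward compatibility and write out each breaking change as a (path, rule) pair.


backward: BREAKING [(addr.age, R1), (attempts, R3)]; forward: BREAKING [(attempts, R3)]

arrows below run writer -> reader for Account
backward on Account — v2 reading data written by v1:
  addr <- addr (Address -> Address, writer optional)
  enabled <- enabled (bool -> bool, writer optional)
  quantity <- quantity (int32 -> int32, writer optional)
  attempts <- attempts (int32 -> float32, writer optional)
  tier (writer side), unknown to reader
  addr.notes has no writer counterpart
  addr.primary <- addr.primary (bool -> bool, writer required)
  addr.age has no writer counterpart
  addr.nickname (writer side), unknown to reader
  breaking: (addr.age, R1)
  breaking: (attempts, R3)
  => backward: BREAKING (2)
forward on Account — v1 reading data written by v2:
  tier has no writer counterpart
  addr <- addr (Address -> Address, writer optional)
  enabled <- enabled (bool -> bool, writer optional)
  quantity <- quantity (int32 -> int32, writer optional)
  attempts <- attempts (float32 -> int32, writer optional)
  addr.nickname has no writer counterpart
  addr.primary <- addr.primary (bool -> bool, writer required)
  addr.notes (writer side), unknown to reader
  addr.age (writer side), unknown to reader
  breaking: (attempts, R3)
  => forward: BREAKING (1)


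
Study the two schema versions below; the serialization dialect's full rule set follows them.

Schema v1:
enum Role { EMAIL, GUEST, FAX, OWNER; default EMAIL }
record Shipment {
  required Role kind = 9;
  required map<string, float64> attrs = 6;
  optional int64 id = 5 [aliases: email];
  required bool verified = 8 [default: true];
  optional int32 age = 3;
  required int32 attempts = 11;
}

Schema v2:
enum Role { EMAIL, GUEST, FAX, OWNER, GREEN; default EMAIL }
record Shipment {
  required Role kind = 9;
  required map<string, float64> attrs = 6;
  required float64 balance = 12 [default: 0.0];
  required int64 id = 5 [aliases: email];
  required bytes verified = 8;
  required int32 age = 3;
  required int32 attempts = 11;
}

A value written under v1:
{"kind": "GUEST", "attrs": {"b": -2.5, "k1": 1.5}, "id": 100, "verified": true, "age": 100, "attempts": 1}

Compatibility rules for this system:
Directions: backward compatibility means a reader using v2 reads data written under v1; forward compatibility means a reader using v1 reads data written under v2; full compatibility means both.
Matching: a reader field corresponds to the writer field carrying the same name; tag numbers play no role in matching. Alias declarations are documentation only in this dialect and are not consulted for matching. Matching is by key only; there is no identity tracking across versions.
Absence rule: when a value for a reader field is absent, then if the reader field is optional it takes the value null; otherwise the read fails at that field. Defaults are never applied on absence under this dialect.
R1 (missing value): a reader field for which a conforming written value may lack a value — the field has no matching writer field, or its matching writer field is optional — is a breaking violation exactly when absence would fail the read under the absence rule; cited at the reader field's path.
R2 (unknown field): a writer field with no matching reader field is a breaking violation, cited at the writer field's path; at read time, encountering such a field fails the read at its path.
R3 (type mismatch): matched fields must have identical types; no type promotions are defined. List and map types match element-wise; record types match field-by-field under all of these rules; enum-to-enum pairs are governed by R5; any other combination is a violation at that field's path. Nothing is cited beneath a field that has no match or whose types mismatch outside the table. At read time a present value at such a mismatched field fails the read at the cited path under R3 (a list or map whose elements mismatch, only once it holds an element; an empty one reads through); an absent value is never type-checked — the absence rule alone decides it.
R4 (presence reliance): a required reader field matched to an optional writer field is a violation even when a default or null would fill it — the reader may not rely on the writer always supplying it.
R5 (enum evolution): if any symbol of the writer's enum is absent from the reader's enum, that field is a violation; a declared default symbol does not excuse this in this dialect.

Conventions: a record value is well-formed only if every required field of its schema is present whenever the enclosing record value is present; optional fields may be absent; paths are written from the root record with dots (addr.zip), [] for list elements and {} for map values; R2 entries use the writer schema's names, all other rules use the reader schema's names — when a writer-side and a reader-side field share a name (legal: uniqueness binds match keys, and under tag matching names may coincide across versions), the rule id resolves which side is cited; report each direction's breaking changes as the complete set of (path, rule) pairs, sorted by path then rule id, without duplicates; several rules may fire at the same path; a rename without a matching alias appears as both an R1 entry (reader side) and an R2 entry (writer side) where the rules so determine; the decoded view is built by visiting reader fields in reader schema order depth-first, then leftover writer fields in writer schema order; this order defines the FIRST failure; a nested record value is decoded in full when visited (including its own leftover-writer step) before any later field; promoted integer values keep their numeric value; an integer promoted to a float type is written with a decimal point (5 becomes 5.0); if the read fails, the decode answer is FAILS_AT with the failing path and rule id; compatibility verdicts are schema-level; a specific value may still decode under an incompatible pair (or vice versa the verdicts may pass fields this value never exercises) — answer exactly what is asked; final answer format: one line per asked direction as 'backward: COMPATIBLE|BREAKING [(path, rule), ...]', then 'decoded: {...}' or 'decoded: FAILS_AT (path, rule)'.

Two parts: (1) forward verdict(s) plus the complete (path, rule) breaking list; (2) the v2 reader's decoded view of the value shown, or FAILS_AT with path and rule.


in Shipment below, arrows point writer -> reader
checking forward for Shipment: reader v1 against writer v2:
  kind: Role -> Role, writer required; from kind
  attrs: map<string, float64> -> map<string, float64>, writer required; from attrs
  id: int64 -> int64, writer required; from id
  verified: bytes -> bool, writer required; from verified
  age: int32 -> int32, writer required; from age
  attempts: int32 -> int32, writer required; from attempts
  writer field balance has no reader counterpart
  violation R2 at balance
  violation R5 at kind
  violation R3 at verified
  forward on Shipment therefore BREAKING (3)
decoding the Shipment value with the v2 reader:
  kind := "GUEST"
  attrs := {"b": -2.5, "k1": 1.5}
  read fails at balance under R1 (no fill)
  => FAILS_AT (balance, R1)
the other Shipment changes do not affect what is asked:
  field age in record Shipment: optional changed to required -> matters only for Shipment's backward compatibility — outside the asked direction
  field id in record Shipment: optional changed to required -> matters only for Shipment's backward compatibility — outside the asked direction

forward: BREAKING [(balance, R2), (kind, R5), (verified, R3)]; decoded: FAILS_AT (balance, R1)


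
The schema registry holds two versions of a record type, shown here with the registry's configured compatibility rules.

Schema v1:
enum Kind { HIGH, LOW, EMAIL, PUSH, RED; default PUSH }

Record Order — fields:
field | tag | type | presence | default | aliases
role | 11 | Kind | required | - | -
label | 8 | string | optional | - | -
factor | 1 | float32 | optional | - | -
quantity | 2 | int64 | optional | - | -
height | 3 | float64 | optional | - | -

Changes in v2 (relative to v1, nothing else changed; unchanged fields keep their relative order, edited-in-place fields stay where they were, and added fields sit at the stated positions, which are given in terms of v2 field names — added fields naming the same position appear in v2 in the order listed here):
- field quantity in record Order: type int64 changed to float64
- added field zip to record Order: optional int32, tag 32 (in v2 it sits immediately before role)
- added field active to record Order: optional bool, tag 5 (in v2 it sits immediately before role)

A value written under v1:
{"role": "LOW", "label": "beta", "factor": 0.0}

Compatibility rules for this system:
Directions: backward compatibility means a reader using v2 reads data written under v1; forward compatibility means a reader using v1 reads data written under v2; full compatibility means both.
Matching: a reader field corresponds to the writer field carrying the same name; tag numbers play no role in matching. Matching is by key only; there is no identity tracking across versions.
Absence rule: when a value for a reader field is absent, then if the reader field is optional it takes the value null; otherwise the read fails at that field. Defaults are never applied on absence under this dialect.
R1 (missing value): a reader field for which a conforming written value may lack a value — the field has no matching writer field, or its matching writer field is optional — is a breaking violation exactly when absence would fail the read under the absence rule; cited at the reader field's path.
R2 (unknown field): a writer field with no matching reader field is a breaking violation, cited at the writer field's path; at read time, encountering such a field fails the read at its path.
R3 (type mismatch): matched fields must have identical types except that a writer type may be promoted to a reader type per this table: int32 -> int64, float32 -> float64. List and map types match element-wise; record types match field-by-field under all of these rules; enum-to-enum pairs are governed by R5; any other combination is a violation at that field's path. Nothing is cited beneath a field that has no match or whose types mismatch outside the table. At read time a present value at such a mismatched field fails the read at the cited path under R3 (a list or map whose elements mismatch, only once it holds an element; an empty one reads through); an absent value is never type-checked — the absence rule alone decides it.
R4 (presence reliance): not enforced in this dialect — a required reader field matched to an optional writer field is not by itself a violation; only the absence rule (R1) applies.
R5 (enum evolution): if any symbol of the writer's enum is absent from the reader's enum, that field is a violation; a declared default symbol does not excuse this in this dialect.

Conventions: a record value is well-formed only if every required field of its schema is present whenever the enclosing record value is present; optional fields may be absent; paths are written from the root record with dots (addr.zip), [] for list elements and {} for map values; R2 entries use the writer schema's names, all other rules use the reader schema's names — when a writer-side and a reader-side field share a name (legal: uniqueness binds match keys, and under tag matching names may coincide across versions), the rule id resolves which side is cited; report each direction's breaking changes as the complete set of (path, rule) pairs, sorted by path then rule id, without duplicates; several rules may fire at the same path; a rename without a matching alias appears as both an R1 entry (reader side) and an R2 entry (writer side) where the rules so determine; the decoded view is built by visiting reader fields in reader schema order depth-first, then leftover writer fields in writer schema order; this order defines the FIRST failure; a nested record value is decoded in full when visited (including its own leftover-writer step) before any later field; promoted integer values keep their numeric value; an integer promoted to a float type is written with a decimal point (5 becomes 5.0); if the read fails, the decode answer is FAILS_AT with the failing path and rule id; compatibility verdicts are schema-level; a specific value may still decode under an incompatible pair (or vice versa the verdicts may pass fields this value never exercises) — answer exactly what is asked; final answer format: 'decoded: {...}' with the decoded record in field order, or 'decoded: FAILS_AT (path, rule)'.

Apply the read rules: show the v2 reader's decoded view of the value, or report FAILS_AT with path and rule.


in Order below, arrows point writer -> reader
decode walk for Order under reader schema v2:
  zip := null (not supplied -> null)
  active := null (not supplied -> null)
  role := "LOW"
  label := "beta"
  factor := 0.0
  quantity := null (not supplied -> null)
  height := null (not supplied -> null)
  => decoded: {"zip": null, "active": null, "role": "LOW", "label": "beta", "factor": 0.0, "quantity": null, "height": null}
the rest of the Order diff is inert for this question:
  field quantity in record Order: type int64 changed to float64 -> matters for Order compatibility verdicts, not for this value's decode

decoded: {"zip": null, "active": null, "role": "LOW", "label": "beta", "factor": 0.0, "quantity": null, "height": null}


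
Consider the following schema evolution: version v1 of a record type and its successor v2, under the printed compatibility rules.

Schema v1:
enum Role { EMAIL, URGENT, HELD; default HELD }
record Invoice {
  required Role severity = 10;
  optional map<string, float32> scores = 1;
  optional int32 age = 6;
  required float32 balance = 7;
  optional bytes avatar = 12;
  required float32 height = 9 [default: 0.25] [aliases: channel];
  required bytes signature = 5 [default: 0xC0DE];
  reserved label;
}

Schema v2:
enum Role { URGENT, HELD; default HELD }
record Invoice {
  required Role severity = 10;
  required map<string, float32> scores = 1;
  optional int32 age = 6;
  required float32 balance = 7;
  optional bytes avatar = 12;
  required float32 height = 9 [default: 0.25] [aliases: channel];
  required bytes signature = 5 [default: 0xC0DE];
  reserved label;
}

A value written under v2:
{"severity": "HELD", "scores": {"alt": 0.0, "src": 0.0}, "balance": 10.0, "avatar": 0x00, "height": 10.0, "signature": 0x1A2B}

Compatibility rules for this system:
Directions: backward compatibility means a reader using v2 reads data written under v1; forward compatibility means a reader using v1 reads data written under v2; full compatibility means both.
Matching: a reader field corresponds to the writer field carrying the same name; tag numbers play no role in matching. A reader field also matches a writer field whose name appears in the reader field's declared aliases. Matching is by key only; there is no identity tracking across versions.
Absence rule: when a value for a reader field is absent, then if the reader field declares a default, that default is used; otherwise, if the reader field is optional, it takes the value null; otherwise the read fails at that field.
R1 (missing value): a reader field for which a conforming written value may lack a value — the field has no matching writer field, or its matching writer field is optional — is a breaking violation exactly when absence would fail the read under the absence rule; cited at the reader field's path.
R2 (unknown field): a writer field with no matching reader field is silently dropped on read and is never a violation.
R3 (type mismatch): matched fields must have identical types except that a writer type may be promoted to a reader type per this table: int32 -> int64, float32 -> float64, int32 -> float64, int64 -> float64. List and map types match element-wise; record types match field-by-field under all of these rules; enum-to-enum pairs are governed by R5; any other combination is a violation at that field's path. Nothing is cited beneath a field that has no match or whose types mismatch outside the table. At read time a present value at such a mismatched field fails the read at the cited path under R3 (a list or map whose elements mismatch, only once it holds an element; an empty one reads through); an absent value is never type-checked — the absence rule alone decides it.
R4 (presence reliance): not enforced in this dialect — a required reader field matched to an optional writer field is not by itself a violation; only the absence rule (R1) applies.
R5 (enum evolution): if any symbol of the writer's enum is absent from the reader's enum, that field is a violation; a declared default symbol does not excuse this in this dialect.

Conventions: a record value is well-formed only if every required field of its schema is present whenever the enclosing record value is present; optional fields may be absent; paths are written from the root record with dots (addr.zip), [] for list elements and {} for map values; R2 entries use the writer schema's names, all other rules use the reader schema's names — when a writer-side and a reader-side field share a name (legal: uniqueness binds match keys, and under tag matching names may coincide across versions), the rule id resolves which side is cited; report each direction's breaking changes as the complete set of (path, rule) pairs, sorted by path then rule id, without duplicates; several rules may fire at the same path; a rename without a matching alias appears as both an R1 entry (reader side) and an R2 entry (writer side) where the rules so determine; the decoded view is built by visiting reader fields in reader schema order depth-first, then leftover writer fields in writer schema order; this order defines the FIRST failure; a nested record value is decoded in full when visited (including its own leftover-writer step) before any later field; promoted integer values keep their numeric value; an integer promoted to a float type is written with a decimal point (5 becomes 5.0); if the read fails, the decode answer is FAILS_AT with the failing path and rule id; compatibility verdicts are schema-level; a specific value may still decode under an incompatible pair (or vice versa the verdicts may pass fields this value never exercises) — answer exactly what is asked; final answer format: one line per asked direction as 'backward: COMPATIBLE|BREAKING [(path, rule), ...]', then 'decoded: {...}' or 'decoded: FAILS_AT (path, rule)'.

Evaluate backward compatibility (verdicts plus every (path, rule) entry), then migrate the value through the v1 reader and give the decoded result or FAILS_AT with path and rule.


backward: BREAKING [(scores, R1), (severity, R5)]; decoded: {"severity": "HELD", "scores": {"alt": 0.0, "src": 0.0}, "age": null, "balance": 10.0, "avatar": 0x00, "height": 10.0, "signature": 0x1A2B}

arrows below run writer -> reader for Invoice
backward for Invoice (reader v2, writer v1):
  severity <- severity (Role -> Role, writer required)
  scores <- scores (map<string, float32> -> map<string, float32>, writer optional)
  age <- age (int32 -> int32, writer optional)
  balance <- balance (float32 -> float32, writer required)
  avatar <- avatar (bytes -> bytes, writer optional)
  height <- height (float32 -> float32, writer required)
  signature <- signature (bytes -> bytes, writer required)
  rule R1 violated at scores
  rule R5 violated at severity
  => 2 violation(s): backward is BREAKING for Invoice
migrating the Invoice value to v1:
  severity := "HELD"
  scores := {"alt": 0.0, "src": 0.0}
  age := null (missing; optional => null)
  balance := 10.0
  avatar := 0x00
  height := 10.0
  signature := 0x1A2B
  => decoded: {"severity": "HELD", "scores": {"alt": 0.0, "src": 0.0}, "age": null, "balance": 10.0, "avatar": 0x00, "height": 10.0, "signature": 0x1A2B}


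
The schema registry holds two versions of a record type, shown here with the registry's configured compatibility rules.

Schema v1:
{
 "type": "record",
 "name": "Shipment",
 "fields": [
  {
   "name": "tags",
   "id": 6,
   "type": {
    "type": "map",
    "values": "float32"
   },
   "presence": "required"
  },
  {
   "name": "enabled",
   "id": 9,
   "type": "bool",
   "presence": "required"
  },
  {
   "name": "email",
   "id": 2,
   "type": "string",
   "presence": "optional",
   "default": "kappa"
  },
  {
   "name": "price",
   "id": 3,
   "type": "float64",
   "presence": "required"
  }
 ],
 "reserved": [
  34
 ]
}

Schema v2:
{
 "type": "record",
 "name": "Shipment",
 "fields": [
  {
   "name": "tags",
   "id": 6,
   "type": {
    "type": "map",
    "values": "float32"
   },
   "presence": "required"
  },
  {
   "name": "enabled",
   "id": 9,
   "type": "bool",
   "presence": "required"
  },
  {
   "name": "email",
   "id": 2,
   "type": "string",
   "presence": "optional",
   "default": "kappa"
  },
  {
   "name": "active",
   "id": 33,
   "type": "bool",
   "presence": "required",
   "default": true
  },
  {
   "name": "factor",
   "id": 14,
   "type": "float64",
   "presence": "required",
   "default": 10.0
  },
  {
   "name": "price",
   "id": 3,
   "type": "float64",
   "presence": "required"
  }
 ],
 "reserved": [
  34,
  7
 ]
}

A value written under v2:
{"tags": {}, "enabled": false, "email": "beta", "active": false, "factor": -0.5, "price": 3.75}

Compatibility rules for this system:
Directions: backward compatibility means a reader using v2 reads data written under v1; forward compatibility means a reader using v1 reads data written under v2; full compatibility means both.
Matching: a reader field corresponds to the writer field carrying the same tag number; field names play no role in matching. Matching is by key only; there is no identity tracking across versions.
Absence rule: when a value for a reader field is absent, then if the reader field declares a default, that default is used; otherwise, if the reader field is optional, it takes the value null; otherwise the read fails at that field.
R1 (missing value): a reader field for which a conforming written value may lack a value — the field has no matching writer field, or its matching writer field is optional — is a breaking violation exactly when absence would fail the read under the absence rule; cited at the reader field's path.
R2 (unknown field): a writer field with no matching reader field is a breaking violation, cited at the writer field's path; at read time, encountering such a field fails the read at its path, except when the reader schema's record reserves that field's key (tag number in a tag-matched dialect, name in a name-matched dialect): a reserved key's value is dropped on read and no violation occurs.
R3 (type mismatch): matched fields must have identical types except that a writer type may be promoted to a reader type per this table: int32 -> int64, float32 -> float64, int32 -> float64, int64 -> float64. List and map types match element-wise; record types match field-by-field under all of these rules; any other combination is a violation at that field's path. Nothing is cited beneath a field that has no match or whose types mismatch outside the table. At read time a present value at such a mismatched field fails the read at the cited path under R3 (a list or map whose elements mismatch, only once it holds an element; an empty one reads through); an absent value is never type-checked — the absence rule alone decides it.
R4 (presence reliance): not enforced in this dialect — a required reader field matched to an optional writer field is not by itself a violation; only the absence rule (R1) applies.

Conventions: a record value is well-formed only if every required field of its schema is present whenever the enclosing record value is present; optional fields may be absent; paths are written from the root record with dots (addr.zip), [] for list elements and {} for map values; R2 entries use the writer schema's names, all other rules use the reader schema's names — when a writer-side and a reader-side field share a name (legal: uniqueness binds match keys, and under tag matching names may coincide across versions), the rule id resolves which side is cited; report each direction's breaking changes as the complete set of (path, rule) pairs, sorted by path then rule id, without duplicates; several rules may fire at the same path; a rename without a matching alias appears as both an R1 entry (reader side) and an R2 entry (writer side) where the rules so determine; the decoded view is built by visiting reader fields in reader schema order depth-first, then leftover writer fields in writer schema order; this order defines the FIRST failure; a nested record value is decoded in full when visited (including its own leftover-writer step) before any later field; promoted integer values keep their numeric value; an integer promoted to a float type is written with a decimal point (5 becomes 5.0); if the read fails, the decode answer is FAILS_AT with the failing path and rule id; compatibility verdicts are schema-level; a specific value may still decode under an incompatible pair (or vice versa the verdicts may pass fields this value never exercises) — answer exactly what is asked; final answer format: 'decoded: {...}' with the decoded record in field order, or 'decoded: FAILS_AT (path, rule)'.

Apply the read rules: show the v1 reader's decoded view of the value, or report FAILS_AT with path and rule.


in Shipment below, arrows point writer -> reader
migrating the Shipment value to v1:
  tags := {}
  enabled := false
  email := "beta"
  price := 3.75
  read fails at active under R2 (unknown field)
  => FAILS_AT (active, R2)
remaining Shipment differences; none change what is asked:
  added field factor to record Shipment: required float64, tag 14, default 10.0 (in v2 it sits immediately before price) -> schema-level compatibility only; this Shipment value's decode is unchanged

decoded: FAILS_AT (active, R2)


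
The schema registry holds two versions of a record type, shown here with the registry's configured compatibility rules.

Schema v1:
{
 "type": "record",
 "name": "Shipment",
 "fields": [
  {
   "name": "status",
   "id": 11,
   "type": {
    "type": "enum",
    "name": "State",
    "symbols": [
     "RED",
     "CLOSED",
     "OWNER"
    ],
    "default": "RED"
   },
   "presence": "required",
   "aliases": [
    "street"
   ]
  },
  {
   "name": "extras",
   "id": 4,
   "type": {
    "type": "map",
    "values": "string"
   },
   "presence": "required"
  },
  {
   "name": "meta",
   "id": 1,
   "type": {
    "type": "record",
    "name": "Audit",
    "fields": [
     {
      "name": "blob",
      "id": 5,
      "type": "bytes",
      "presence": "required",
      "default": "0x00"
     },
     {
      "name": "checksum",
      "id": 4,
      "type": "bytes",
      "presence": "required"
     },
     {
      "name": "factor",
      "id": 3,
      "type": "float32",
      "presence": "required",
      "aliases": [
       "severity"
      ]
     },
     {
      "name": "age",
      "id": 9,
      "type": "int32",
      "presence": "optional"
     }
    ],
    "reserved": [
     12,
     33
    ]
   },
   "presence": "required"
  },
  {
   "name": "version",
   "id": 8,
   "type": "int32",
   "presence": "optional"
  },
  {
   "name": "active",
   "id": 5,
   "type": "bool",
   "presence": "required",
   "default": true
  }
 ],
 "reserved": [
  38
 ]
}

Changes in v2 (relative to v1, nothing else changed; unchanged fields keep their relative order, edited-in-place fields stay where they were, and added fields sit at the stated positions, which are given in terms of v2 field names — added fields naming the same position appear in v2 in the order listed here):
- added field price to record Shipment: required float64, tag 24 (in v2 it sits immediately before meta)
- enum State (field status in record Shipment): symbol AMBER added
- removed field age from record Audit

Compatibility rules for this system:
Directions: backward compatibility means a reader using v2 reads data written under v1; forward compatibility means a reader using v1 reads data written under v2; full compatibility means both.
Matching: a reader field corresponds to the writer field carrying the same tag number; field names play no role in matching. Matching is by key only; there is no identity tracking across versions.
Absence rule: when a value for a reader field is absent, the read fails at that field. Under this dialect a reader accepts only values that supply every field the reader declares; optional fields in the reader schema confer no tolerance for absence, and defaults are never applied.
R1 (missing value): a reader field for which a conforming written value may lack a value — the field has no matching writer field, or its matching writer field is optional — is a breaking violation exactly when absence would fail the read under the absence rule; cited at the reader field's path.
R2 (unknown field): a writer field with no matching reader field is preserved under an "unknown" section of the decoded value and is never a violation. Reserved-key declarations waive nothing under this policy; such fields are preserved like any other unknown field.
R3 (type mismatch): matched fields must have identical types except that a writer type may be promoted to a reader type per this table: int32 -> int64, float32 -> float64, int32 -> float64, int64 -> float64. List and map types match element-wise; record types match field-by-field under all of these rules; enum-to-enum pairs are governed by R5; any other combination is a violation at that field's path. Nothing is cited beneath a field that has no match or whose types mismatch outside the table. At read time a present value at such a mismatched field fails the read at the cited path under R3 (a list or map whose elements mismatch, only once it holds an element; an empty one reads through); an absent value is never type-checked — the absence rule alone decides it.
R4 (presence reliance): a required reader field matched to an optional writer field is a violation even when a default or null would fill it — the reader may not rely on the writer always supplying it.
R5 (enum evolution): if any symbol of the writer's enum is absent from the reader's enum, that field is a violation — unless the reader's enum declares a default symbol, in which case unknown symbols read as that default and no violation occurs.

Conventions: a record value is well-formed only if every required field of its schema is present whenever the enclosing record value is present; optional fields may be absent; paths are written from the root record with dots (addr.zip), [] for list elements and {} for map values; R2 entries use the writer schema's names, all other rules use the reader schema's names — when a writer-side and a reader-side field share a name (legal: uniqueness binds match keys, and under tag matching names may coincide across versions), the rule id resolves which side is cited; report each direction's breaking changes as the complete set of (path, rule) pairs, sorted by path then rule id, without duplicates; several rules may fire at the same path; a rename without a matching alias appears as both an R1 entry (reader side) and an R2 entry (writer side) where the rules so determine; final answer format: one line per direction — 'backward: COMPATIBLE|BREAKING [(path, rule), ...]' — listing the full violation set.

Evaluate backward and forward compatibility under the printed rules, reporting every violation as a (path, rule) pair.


backward: BREAKING [(price, R1), (version, R1)]; forward: BREAKING [(meta.age, R1), (version, R1)]

the writer's type comes first in each Shipment pair
backward pass over Shipment, reader schema v2, writer schema v1:
  status <- status (State -> State, writer required)
  extras <- extras (map<string, string> -> map<string, string>, writer required)
  price: no writer match
  meta <- meta (Audit -> Audit, writer required)
  version <- version (int32 -> int32, writer optional)
  active <- active (bool -> bool, writer required)
  meta.blob <- meta.blob (bytes -> bytes, writer required)
  meta.checksum <- meta.checksum (bytes -> bytes, writer required)
  meta.factor <- meta.factor (float32 -> float32, writer required)
  meta.age (writer side), unknown to reader
  breaking: (price, R1)
  breaking: (version, R1)
  => 2 violation(s): backward is BREAKING for Shipment
forward pass over Shipment, reader schema v1, writer schema v2:
  status <- status (State -> State, writer required)
  extras <- extras (map<string, string> -> map<string, string>, writer required)
  meta <- meta (Audit -> Audit, writer required)
  version <- version (int32 -> int32, writer optional)
  active <- active (bool -> bool, writer required)
  price (writer side), unknown to reader
  meta.blob <- meta.blob (bytes -> bytes, writer required)
  meta.checksum <- meta.checksum (bytes -> bytes, writer required)
  meta.factor <- meta.factor (float32 -> float32, writer required)
  meta.age: no writer match
  breaking: (meta.age, R1)
  breaking: (version, R1)
  => 2 violation(s): forward is BREAKING for Shipment
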